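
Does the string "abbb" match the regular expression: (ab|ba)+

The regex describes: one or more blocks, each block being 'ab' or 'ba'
No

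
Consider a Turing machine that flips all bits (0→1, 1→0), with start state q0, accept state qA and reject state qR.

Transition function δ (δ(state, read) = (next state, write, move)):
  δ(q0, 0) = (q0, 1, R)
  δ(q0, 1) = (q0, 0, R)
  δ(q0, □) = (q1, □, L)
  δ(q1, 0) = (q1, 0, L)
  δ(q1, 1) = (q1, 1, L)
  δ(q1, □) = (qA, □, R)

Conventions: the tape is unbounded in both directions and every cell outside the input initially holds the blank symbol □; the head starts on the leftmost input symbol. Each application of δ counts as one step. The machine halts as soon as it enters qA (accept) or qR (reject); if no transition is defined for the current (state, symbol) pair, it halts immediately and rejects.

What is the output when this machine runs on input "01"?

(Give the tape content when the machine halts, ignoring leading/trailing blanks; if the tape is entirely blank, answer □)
Step 0: [q0]01 (head at position 0)
Step 1: δ(q0, 0) = (q0, 1, R)  ⊢  1[q0]1 (head at position 1)
Step 2: δ(q0, 1) = (q0, 0, R)  ⊢  10[q0]□ (head at position 2)
Step 3: δ(q0, □) = (q1, □, L)  ⊢  1[q1]0□ (head at position 1)
Step 4: δ(q1, 0) = (q1, 0, L)  ⊢  [q1]10□ (head at position 0)
Step 5: δ(q1, 1) = (q1, 1, L)  ⊢  [q1]□10□ (head at position -1)
Step 6: δ(q1, □) = (qA, □, R)  ⊢  □[qA]10□ (head at position 0)
The machine is in qA, so it halts and accepts.
Tape content when halted (ignoring surrounding blanks): 10

Final answer: Output: 10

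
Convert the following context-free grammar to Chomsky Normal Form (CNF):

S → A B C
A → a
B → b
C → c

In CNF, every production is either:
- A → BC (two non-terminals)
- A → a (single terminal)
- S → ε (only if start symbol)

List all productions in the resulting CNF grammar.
The grammar has no ε-productions or unit productions to eliminate.
A → a is already in CNF (single terminal) – keep it.
B → b is already in CNF (single terminal) – keep it.
C → c is already in CNF (single terminal) – keep it.
S → A B C has 3 symbols on the right: break it into binary productions S → A X0, X0 → B C.
Resulting CNF grammar (5 productions): A → a; B → b; C → c; S → A X0; X0 → B C

Final answer: A → a; B → b; C → c; S → A X0; X0 → B C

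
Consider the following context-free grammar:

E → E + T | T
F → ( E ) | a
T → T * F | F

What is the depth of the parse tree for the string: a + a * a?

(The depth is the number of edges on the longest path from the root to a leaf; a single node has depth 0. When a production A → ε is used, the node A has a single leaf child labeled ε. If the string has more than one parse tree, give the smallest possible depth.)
The grammar is unambiguous; the parse tree of a + a * a is:
E → E + T at the root (depth 0).
  Left E (depth 1) → T (2) → F (3) → a (4).
  Right T (depth 1) → T * F; that T (2) → F (3) → a (4); F (2) → a (3).
The longest root-to-leaf paths have 4 edges.
Depth = 4.

Final answer: 4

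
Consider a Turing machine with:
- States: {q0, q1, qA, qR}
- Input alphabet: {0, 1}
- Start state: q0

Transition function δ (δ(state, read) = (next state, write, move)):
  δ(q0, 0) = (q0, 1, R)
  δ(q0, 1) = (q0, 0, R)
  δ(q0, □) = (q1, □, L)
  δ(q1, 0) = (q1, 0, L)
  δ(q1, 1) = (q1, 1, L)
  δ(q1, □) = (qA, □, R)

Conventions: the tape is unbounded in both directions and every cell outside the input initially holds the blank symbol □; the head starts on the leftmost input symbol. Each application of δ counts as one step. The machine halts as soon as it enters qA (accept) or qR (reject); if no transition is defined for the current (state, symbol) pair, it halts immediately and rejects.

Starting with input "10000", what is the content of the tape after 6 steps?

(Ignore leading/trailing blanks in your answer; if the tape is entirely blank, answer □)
Step 0: [q0]10000 (head at position 0)
Step 1: δ(q0, 1) = (q0, 0, R)  ⊢  0[q0]0000 (head at position 1)
Step 2: δ(q0, 0) = (q0, 1, R)  ⊢  01[q0]000 (head at position 2)
Step 3: δ(q0, 0) = (q0, 1, R)  ⊢  011[q0]00 (head at position 3)
Step 4: δ(q0, 0) = (q0, 1, R)  ⊢  0111[q0]0 (head at position 4)
Step 5: δ(q0, 0) = (q0, 1, R)  ⊢  01111[q0]□ (head at position 5)
Step 6: δ(q0, □) = (q1, □, L)  ⊢  0111[q1]1□ (head at position 4)
Tape after 6 steps (ignoring surrounding blanks): 01111

Final answer: Tape: 01111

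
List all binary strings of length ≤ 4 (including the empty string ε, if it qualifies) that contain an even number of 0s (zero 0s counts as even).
Checking every binary string of length 0 to 4:
  Length 0: accepted: ε | rejected: (none)
  Length 1: accepted: 1 | rejected: 0
  Length 2: accepted: 00, 11 | rejected: 01, 10
  Length 3: accepted: 001, 010, 100, 111 | rejected: 000, 011, 101, 110
  Length 4: accepted: 0000, 0011, 0101, 0110, 1001, 1010, 1100, 1111 | rejected: 0001, 0010, 0100, 0111, 1000, 1011, 1101, 1110
Total: 16 string(s).

Final answer: ε, 1, 00, 11, 001, 010, 100, 111, 0000, 0011, 0101, 0110, 1001, 1010, 1100, 1111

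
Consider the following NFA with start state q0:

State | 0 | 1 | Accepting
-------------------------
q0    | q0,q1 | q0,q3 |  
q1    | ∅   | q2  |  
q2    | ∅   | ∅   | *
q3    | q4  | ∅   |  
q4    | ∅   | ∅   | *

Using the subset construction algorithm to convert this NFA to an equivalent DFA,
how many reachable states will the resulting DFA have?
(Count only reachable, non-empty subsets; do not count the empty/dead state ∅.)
Start subset: {q0}
{q0}: on 0 → {q0, q1}, on 1 → {q0, q3}
{q0, q1}: on 0 → {q0, q1}, on 1 → {q0, q2, q3}
{q0, q3}: on 0 → {q0, q1, q4}, on 1 → {q0, q3}
{q0, q2, q3}: on 0 → {q0, q1, q4}, on 1 → {q0, q3}
{q0, q1, q4}: on 0 → {q0, q1}, on 1 → {q0, q2, q3}
Reachable non-empty subsets: {q0}, {q0, q1}, {q0, q3}, {q0, q2, q3}, {q0, q1, q4} — 5 in total.

Final answer: 5 states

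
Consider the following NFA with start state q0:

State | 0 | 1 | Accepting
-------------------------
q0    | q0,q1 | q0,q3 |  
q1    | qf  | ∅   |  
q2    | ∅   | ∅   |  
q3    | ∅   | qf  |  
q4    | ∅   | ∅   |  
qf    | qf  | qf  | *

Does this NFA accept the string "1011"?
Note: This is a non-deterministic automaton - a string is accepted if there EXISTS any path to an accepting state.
Track the set of states the NFA could be in: start {q0}
Read '1': {q0} → {q0, q3}
Read '0': {q0, q3} → {q0, q1}
Read '1': {q0, q1} → {q0, q3}
Read '1': {q0, q3} → {q0, q3, qf}
Final set {q0, q3, qf} contains accepting state(s) {qf} → accepted.

Final answer: Yes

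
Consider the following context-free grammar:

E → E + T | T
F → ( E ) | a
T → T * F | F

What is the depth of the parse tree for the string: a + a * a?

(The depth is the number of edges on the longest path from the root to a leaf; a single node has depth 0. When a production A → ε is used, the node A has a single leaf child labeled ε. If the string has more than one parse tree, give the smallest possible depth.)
The grammar is unambiguous; the parse tree of a + a * a is:
E → E + T at the root (depth 0).
  Left E (depth 1) → T (2) → F (3) → a (4).
  Right T (depth 1) → T * F; that T (2) → F (3) → a (4); F (2) → a (3).
The longest root-to-leaf paths have 4 edges.
Depth = 4.

Final answer: 4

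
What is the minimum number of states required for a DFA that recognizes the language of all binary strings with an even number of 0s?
Language: binary strings with an even number of 0s
Lower bound (Myhill–Nerode): the prefixes ε, 0 are pairwise distinguishable:
  ε vs 0: suffix ε distinguishes them (ε has zero 0s (accepted), 0 has one 0 (rejected))
So any DFA needs at least 2 states.
Upper bound: a DFA with 2 states exists (one state per class above).
Minimum states: 2

Final answer: 2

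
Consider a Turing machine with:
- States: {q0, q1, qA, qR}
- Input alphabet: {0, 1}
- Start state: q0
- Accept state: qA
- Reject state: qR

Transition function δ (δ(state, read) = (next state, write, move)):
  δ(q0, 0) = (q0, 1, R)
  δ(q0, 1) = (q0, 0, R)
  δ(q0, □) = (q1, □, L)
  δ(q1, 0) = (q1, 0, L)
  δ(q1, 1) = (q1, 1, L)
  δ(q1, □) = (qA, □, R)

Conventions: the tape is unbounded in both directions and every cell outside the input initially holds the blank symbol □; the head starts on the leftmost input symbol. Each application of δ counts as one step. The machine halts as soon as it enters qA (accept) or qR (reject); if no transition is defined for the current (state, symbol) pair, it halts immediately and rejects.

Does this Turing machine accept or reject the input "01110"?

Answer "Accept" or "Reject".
Step 0: [q0]01110 (head at position 0)
Step 1: δ(q0, 0) = (q0, 1, R)  ⊢  1[q0]1110 (head at position 1)
Step 2: δ(q0, 1) = (q0, 0, R)  ⊢  10[q0]110 (head at position 2)
Step 3: δ(q0, 1) = (q0, 0, R)  ⊢  100[q0]10 (head at position 3)
Step 4: δ(q0, 1) = (q0, 0, R)  ⊢  1000[q0]0 (head at position 4)
Step 5: δ(q0, 0) = (q0, 1, R)  ⊢  10001[q0]□ (head at position 5)
Step 6: δ(q0, □) = (q1, □, L)  ⊢  1000[q1]1□ (head at position 4)
Step 7: δ(q1, 1) = (q1, 1, L)  ⊢  100[q1]01□ (head at position 3)
Step 8: δ(q1, 0) = (q1, 0, L)  ⊢  10[q1]001□ (head at position 2)
Step 9: δ(q1, 0) = (q1, 0, L)  ⊢  1[q1]0001□ (head at position 1)
Step 10: δ(q1, 0) = (q1, 0, L)  ⊢  [q1]10001□ (head at position 0)
Step 11: δ(q1, 1) = (q1, 1, L)  ⊢  [q1]□10001□ (head at position -1)
Step 12: δ(q1, □) = (qA, □, R)  ⊢  □[qA]10001□ (head at position 0)
The machine is in qA, so it halts and accepts.

Final answer: Accept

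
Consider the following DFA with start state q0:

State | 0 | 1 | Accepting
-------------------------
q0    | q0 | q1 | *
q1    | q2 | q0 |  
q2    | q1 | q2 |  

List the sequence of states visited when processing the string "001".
q0 → q0 → q0 → q1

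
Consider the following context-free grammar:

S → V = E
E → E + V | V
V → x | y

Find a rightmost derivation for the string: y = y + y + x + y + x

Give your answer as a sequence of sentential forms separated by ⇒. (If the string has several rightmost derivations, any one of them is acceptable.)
Start with S.
Step 1: the rightmost non-terminal is S; apply S → V = E:  V = E
Step 2: the rightmost non-terminal is E; apply E → E + V:  V = E + V
Step 3: the rightmost non-terminal is V; apply V → x:  V = E + x
Step 4: the rightmost non-terminal is E; apply E → E + V:  V = E + V + x
Step 5: the rightmost non-terminal is V; apply V → y:  V = E + y + x
Step 6: the rightmost non-terminal is E; apply E → E + V:  V = E + V + y + x
Step 7: the rightmost non-terminal is V; apply V → x:  V = E + x + y + x
Step 8: the rightmost non-terminal is E; apply E → E + V:  V = E + V + x + y + x
Step 9: the rightmost non-terminal is V; apply V → y:  V = E + y + x + y + x
Step 10: the rightmost non-terminal is E; apply E → V:  V = V + y + x + y + x
Step 11: the rightmost non-terminal is V; apply V → y:  V = y + y + x + y + x
Step 12: the rightmost non-terminal is V; apply V → y:  y = y + y + x + y + x

Final answer: S ⇒ V = E ⇒ V = E + V ⇒ V = E + x ⇒ V = E + V + x ⇒ V = E + y + x ⇒ V = E + V + y + x ⇒ V = E + x + y + x ⇒ V = E + V + x + y + x ⇒ V = E + y + x + y + x ⇒ V = V + y + x + y + x ⇒ V = y + y + x + y + x ⇒ y = y + y + x + y + x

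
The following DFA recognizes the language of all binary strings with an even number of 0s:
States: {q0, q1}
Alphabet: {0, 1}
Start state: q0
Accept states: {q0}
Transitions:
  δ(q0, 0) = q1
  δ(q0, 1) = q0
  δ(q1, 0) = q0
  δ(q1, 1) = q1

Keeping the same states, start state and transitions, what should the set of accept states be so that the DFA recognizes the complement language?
The DFA is complete (every state has a transition on every symbol), so the complement
is recognized by the same DFA with accepting and non-accepting states swapped.
Original accept states: {q0}
Complement accept states = All states - Original accept states
= {q0, q1} - {q0}
= {q1}
Complement language: strings with an ODD number of 0s

Final answer: {q1}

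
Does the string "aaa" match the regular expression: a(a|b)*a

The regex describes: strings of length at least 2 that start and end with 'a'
Yes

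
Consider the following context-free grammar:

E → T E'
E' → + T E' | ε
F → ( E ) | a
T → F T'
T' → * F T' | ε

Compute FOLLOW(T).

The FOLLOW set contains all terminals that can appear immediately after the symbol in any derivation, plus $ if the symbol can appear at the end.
Useful FIRST sets: FIRST(E') = {+, ε}, FIRST(T') = {*, ε} (both E' and T' are nullable).
FOLLOW(E): E is the start symbol → $; E appears in F → ( E ) followed by ')' → FOLLOW(E) = {), $}.
FOLLOW(E'): E' appears at the right end of E → T E' and of E' → + T E', so FOLLOW(E') ⊇ FOLLOW(E) (the second occurrence adds nothing new). FOLLOW(E') = {), $}.
FOLLOW(T): in E → T E' and E' → + T E', T is followed by E': add FIRST(E') minus ε = {+}; since E' is nullable, also add FOLLOW(E) and FOLLOW(E') = {), $}. FOLLOW(T) = {+, ), $}.

Final answer: {$, ), +}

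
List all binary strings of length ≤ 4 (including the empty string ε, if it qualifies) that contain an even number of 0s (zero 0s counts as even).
Checking every binary string of length 0 to 4:
  Length 0: accepted: ε | rejected: (none)
  Length 1: accepted: 1 | rejected: 0
  Length 2: accepted: 00, 11 | rejected: 01, 10
  Length 3: accepted: 001, 010, 100, 111 | rejected: 000, 011, 101, 110
  Length 4: accepted: 0000, 0011, 0101, 0110, 1001, 1010, 1100, 1111 | rejected: 0001, 0010, 0100, 0111, 1000, 1011, 1101, 1110
Total: 16 string(s).

Final answer: ε, 1, 00, 11, 001, 010, 100, 111, 0000, 0011, 0101, 0110, 1001, 1010, 1100, 1111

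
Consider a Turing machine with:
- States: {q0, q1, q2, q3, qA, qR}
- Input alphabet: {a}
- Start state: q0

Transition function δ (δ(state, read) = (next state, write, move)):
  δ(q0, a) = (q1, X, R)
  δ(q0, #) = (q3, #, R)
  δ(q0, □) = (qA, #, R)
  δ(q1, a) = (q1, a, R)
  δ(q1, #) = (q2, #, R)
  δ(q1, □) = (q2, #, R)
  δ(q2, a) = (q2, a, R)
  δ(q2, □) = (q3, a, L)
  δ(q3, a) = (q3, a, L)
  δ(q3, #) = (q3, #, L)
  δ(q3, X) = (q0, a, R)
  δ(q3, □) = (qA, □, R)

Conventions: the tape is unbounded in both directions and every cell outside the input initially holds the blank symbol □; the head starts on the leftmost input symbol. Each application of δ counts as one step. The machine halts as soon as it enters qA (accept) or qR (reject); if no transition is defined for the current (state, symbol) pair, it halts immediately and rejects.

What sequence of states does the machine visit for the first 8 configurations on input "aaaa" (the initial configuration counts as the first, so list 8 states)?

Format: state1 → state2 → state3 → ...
Step 0: [q0]aaaa (head at position 0)
Step 1: δ(q0, a) = (q1, X, R)  ⊢  X[q1]aaa (head at position 1)
Step 2: δ(q1, a) = (q1, a, R)  ⊢  Xa[q1]aa (head at position 2)
Step 3: δ(q1, a) = (q1, a, R)  ⊢  Xaa[q1]a (head at position 3)
Step 4: δ(q1, a) = (q1, a, R)  ⊢  Xaaa[q1]□ (head at position 4)
Step 5: δ(q1, □) = (q2, #, R)  ⊢  Xaaa#[q2]□ (head at position 5)
Step 6: δ(q2, □) = (q3, a, L)  ⊢  Xaaa[q3]#a (head at position 4)
Step 7: δ(q3, #) = (q3, #, L)  ⊢  Xaa[q3]a#a (head at position 3)
Reading off the states of these 8 configurations: q0 → q1 → q1 → q1 → q1 → q2 → q3 → q3

Final answer: q0 → q1 → q1 → q1 → q1 → q2 → q3 → q3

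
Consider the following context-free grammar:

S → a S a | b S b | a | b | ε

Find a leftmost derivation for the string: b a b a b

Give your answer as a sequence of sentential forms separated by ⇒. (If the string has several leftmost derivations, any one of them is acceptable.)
Start with S.
Step 1: the leftmost non-terminal is S; apply S → b S b:  b S b
Step 2: the leftmost non-terminal is S; apply S → a S a:  b a S a b
Step 3: the leftmost non-terminal is S; apply S → b:  b a b a b

Final answer: S ⇒ b S b ⇒ b a S a b ⇒ b a b a b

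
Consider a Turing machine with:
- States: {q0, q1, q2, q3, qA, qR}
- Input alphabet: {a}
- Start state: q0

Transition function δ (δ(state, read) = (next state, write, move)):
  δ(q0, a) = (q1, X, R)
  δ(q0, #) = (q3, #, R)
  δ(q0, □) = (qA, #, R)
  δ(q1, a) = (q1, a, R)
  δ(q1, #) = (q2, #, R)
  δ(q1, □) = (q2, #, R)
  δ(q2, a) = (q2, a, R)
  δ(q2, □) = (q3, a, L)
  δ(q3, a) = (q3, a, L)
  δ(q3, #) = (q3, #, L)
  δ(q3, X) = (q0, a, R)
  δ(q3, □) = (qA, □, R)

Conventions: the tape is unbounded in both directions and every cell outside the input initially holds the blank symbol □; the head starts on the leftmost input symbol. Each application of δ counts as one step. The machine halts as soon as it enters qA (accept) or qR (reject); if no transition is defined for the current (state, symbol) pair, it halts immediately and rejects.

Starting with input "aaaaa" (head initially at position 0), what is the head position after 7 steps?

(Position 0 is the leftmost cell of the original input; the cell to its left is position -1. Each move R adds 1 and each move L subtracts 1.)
Step 0: [q0]aaaaa (head at position 0)
Step 1: δ(q0, a) = (q1, X, R)  ⊢  X[q1]aaaa (head at position 1)
Step 2: δ(q1, a) = (q1, a, R)  ⊢  Xa[q1]aaa (head at position 2)
Step 3: δ(q1, a) = (q1, a, R)  ⊢  Xaa[q1]aa (head at position 3)
Step 4: δ(q1, a) = (q1, a, R)  ⊢  Xaaa[q1]a (head at position 4)
Step 5: δ(q1, a) = (q1, a, R)  ⊢  Xaaaa[q1]□ (head at position 5)
Step 6: δ(q1, □) = (q2, #, R)  ⊢  Xaaaa#[q2]□ (head at position 6)
Step 7: δ(q2, □) = (q3, a, L)  ⊢  Xaaaa[q3]#a (head at position 5)
Head position after 7 steps: 5

Final answer: Position 5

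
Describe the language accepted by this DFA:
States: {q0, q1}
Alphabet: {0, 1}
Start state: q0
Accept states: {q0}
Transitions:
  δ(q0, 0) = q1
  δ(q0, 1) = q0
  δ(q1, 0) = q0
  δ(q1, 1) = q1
Analyzing the DFA structure:
Start state: q0
Accept states: {q0}
Interpreting what each state remembers (checking against the transitions):
  q0: an even number of 0s has been read so far
  q1: an odd number of 0s has been read so far
  δ(q0, 0): in q0 (an even number of 0s has been read so far), after reading 0 we have: an odd number of 0s has been read so far → q1
  δ(q0, 1): in q0 (an even number of 0s has been read so far), after reading 1 we have: an even number of 0s has been read so far → q0
  δ(q1, 0): in q1 (an odd number of 0s has been read so far), after reading 0 we have: an even number of 0s has been read so far → q0
  δ(q1, 1): in q1 (an odd number of 0s has been read so far), after reading 1 we have: an odd number of 0s has been read so far → q1
A string is accepted iff it ends in {q0}, i.e. an even number of 0s has been read so far.
Language: All binary strings with an even number of 0s

Final answer: All binary strings with an even number of 0s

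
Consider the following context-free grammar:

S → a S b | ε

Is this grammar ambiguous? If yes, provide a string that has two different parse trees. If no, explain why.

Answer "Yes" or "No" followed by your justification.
At every step exactly one production applies: if the remaining string to generate is non-empty it starts with a and ends with b, forcing S → a S b; if it is empty, S → ε is forced. Hence each string a^n b^n has exactly one derivation (S → a S b applied n times, then S → ε) and one parse tree.

Final answer: No - the grammar is unambiguous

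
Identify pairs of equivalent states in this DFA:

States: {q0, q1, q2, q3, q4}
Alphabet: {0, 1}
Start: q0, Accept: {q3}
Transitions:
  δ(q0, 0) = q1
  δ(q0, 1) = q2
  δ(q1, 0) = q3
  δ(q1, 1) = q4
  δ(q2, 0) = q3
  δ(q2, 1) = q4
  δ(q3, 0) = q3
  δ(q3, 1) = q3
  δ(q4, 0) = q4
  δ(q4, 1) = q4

Using the table-filling algorithm:
Round 0 – mark pairs where exactly one state is accepting: (q0,q3), (q1,q3), (q2,q3), (q3,q4)
Round 1 – newly marked: (q0,q1) [on 0: q1 vs q3, already marked]; (q0,q2) [on 0: q1 vs q3, already marked]; (q1,q4) [on 0: q3 vs q4, already marked]; (q2,q4) [on 0: q3 vs q4, already marked]
Round 2 – newly marked: (q0,q4) [on 0: q1 vs q4, already marked]
No further pairs can be marked.
(q1, q2) unmarked: δ(q1,0)=q3, δ(q2,0)=q3; δ(q1,1)=q4, δ(q2,1)=q4 → equivalent
Equivalent pairs: (q1, q2)

Final answer: Equivalent pairs: (q1, q2)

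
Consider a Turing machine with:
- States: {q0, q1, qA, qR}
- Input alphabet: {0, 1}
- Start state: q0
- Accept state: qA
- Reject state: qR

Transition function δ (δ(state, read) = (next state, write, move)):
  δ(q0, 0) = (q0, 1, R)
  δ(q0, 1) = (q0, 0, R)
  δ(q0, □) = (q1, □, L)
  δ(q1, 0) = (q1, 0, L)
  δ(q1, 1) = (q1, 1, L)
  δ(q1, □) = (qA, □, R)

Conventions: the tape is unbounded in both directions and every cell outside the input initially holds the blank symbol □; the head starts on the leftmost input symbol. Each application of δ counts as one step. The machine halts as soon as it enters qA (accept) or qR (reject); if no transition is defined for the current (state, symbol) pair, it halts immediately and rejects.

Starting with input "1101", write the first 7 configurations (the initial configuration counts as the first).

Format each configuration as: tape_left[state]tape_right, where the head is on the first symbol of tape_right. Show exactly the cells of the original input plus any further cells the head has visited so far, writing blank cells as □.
Step 0: [q0]1101 (head at position 0)
Step 1: δ(q0, 1) = (q0, 0, R)  ⊢  0[q0]101 (head at position 1)
Step 2: δ(q0, 1) = (q0, 0, R)  ⊢  00[q0]01 (head at position 2)
Step 3: δ(q0, 0) = (q0, 1, R)  ⊢  001[q0]1 (head at position 3)
Step 4: δ(q0, 1) = (q0, 0, R)  ⊢  0010[q0]□ (head at position 4)
Step 5: δ(q0, □) = (q1, □, L)  ⊢  001[q1]0□ (head at position 3)
Step 6: δ(q1, 0) = (q1, 0, L)  ⊢  00[q1]10□ (head at position 2)

Final answer: [q0]1101 ⊢ 0[q0]101 ⊢ 00[q0]01 ⊢ 001[q0]1 ⊢ 0010[q0]□ ⊢ 001[q1]0□ ⊢ 00[q1]10□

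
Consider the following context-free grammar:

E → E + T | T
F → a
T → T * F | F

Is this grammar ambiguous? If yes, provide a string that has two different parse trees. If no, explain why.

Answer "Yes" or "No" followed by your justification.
This is the standard stratified expression grammar: '+' is introduced only by the left-recursive rule E → E + T and '*' only by the left-recursive rule T → T * F, with F → a. For any string, the last '+' must be the one produced at the root E (everything after it is a T containing no '+'), and likewise within each T the last '*' is produced at its root. This fixes the parse tree uniquely (left-associative, '*' binding tighter than '+'), so every string has exactly one parse tree.

Final answer: No - the grammar is unambiguous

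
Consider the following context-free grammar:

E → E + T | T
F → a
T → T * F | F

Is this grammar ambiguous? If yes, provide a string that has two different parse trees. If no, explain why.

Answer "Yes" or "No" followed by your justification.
This is the standard stratified expression grammar: '+' is introduced only by the left-recursive rule E → E + T and '*' only by the left-recursive rule T → T * F, with F → a. For any string, the last '+' must be the one produced at the root E (everything after it is a T containing no '+'), and likewise within each T the last '*' is produced at its root. This fixes the parse tree uniquely (left-associative, '*' binding tighter than '+'), so every string has exactly one parse tree.

Final answer: No - the grammar is unambiguous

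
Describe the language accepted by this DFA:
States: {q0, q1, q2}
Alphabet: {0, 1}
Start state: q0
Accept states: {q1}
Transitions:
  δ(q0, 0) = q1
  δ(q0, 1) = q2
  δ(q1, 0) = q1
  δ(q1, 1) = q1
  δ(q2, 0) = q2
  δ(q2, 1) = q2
Analyzing the DFA structure:
Start state: q0
Accept states: {q1}
Interpreting what each state remembers (checking against the transitions):
  q0: nothing has been read yet
  q1: the first symbol was 0
  q2: the first symbol was 1 (trap state)
  δ(q0, 0): in q0 (nothing has been read yet), after reading 0 we have: the first symbol was 0 → q1
  δ(q0, 1): in q0 (nothing has been read yet), after reading 1 we have: the first symbol was 1 (trap state) → q2
  δ(q1, 0): in q1 (the first symbol was 0), after reading 0 we have: the first symbol was 0 → q1
  δ(q1, 1): in q1 (the first symbol was 0), after reading 1 we have: the first symbol was 0 → q1
  δ(q2, 0): in q2 (the first symbol was 1 (trap state)), after reading 0 we have: the first symbol was 1 (trap state) → q2
  δ(q2, 1): in q2 (the first symbol was 1 (trap state)), after reading 1 we have: the first symbol was 1 (trap state) → q2
A string is accepted iff it ends in {q1}, i.e. the first symbol was 0.
Language: All binary strings starting with 0

Final answer: All binary strings starting with 0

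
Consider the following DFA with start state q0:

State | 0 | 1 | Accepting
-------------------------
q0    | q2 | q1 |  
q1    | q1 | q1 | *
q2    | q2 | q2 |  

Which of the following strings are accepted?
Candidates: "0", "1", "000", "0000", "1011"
"0": q0 → q2; q2 is not accepting → rejected
"1": q0 → q1; q1 is accepting → accepted
"000": q0 → q2 → q2 → q2; q2 is not accepting → rejected
"0000": q0 → q2 → q2 → q2 → q2; q2 is not accepting → rejected
"1011": q0 → q1 → q1 → q1 → q1; q1 is accepting → accepted

Final answer: "1", "1011"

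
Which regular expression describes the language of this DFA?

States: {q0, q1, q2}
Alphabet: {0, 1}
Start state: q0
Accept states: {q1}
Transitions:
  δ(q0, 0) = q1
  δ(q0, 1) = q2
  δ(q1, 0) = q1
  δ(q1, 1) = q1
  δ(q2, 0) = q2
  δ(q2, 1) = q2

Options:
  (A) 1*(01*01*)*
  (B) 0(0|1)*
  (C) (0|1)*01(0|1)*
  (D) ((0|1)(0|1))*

Testing sample strings against the DFA:
  '00' -> accepted
  '01011' -> accepted
  '100' -> rejected
  '10011' -> rejected
Checking each option for a counterexample:
  (A) 1*(01*01*)*: ε is rejected by the DFA but matches the regex → eliminated
  (B) 0(0|1)*: agrees with the DFA on all strings of length ≤ 4
  (C) (0|1)*01(0|1)*: '0' is accepted by the DFA but does not match the regex → eliminated
  (D) ((0|1)(0|1))*: ε is rejected by the DFA but matches the regex → eliminated
Only (B) 0(0|1)* is consistent with the DFA.

Final answer: (B) 0(0|1)*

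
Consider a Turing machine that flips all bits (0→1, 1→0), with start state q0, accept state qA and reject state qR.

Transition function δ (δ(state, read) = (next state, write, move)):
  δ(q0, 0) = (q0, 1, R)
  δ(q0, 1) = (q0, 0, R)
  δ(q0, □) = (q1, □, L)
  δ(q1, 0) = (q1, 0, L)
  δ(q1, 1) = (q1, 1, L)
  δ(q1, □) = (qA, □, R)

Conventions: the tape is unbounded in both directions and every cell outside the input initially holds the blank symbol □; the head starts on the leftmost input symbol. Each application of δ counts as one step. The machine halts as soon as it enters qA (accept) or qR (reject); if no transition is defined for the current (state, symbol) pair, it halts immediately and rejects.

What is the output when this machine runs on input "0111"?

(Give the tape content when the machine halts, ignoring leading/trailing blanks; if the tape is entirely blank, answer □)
Step 0: [q0]0111 (head at position 0)
Step 1: δ(q0, 0) = (q0, 1, R)  ⊢  1[q0]111 (head at position 1)
Step 2: δ(q0, 1) = (q0, 0, R)  ⊢  10[q0]11 (head at position 2)
Step 3: δ(q0, 1) = (q0, 0, R)  ⊢  100[q0]1 (head at position 3)
Step 4: δ(q0, 1) = (q0, 0, R)  ⊢  1000[q0]□ (head at position 4)
Step 5: δ(q0, □) = (q1, □, L)  ⊢  100[q1]0□ (head at position 3)
Step 6: δ(q1, 0) = (q1, 0, L)  ⊢  10[q1]00□ (head at position 2)
Step 7: δ(q1, 0) = (q1, 0, L)  ⊢  1[q1]000□ (head at position 1)
Step 8: δ(q1, 0) = (q1, 0, L)  ⊢  [q1]1000□ (head at position 0)
Step 9: δ(q1, 1) = (q1, 1, L)  ⊢  [q1]□1000□ (head at position -1)
Step 10: δ(q1, □) = (qA, □, R)  ⊢  □[qA]1000□ (head at position 0)
The machine is in qA, so it halts and accepts.
Tape content when halted (ignoring surrounding blanks): 1000

Final answer: Output: 1000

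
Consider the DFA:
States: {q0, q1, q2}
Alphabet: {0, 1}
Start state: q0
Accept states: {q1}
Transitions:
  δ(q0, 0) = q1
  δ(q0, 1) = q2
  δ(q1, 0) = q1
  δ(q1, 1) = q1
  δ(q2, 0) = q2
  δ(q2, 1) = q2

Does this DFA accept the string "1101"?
Processing string "1101":
  q0 --1--> q2
  q2 --1--> q2
  q2 --0--> q2
  q2 --1--> q2
Final state: q2
Accept states: {q1}
q2 is not an accept state, so the string is rejected.

Final answer: No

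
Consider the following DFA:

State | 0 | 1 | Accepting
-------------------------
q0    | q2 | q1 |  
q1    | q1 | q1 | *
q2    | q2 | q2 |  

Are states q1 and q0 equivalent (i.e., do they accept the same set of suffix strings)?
Try the suffix ε (the empty string).
From q1: q1 — accepting.
From q0: q0 — not accepting.
The two states disagree on this suffix, so they are not equivalent.

Final answer: No. Distinguishing string: ε (the empty string) - accepted from q1 but not from q0.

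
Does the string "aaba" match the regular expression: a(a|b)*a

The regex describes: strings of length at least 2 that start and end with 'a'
Yes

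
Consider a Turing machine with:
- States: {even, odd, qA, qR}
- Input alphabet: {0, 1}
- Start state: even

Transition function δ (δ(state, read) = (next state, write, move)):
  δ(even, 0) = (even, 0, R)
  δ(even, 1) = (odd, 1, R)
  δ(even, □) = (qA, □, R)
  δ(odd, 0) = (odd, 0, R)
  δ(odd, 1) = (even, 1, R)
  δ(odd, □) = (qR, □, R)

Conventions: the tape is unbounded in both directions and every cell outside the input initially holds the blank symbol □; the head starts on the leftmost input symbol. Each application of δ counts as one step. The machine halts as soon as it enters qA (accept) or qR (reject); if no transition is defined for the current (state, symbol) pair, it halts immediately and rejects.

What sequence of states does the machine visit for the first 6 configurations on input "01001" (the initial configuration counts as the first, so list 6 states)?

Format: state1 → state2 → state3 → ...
Step 0: [even]01001 (head at position 0)
Step 1: δ(even, 0) = (even, 0, R)  ⊢  0[even]1001 (head at position 1)
Step 2: δ(even, 1) = (odd, 1, R)  ⊢  01[odd]001 (head at position 2)
Step 3: δ(odd, 0) = (odd, 0, R)  ⊢  010[odd]01 (head at position 3)
Step 4: δ(odd, 0) = (odd, 0, R)  ⊢  0100[odd]1 (head at position 4)
Step 5: δ(odd, 1) = (even, 1, R)  ⊢  01001[even]□ (head at position 5)
Reading off the states of these 6 configurations: even → even → odd → odd → odd → even

Final answer: even → even → odd → odd → odd → even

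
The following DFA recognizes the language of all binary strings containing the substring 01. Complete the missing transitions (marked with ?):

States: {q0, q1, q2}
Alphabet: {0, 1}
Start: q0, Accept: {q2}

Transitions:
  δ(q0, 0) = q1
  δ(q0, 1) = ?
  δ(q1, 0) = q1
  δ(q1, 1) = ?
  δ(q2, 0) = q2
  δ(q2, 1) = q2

What each state remembers (consistent with the given transitions and accept states):
  q0: 01 not seen yet and the last symbol was not 0
  q1: 01 not seen yet and the last symbol was 0
  q2: the substring 01 has already been seen
Filling in the missing entries:
  δ(q0, 1): in q0 (01 not seen yet and the last symbol was not 0), after reading 1 we have: 01 not seen yet and the last symbol was not 0 → q0
  δ(q1, 1): in q1 (01 not seen yet and the last symbol was 0), after reading 1 we have: the substring 01 has already been seen → q2

Final answer: δ(q0, 1) = q0; δ(q1, 1) = q2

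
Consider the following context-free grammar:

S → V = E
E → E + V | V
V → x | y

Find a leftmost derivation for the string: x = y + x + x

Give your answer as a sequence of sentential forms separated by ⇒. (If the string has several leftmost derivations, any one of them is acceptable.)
Start with S.
Step 1: the leftmost non-terminal is S; apply S → V = E:  V = E
Step 2: the leftmost non-terminal is V; apply V → x:  x = E
Step 3: the leftmost non-terminal is E; apply E → E + V:  x = E + V
Step 4: the leftmost non-terminal is E; apply E → E + V:  x = E + V + V
Step 5: the leftmost non-terminal is E; apply E → V:  x = V + V + V
Step 6: the leftmost non-terminal is V; apply V → y:  x = y + V + V
Step 7: the leftmost non-terminal is V; apply V → x:  x = y + x + V
Step 8: the leftmost non-terminal is V; apply V → x:  x = y + x + x

Final answer: S ⇒ V = E ⇒ x = E ⇒ x = E + V ⇒ x = E + V + V ⇒ x = V + V + V ⇒ x = y + V + V ⇒ x = y + x + V ⇒ x = y + x + x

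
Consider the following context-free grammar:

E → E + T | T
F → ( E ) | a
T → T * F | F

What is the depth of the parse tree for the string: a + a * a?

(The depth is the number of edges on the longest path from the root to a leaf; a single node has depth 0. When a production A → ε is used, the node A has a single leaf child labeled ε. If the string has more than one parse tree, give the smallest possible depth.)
The grammar is unambiguous; the parse tree of a + a * a is:
E → E + T at the root (depth 0).
  Left E (depth 1) → T (2) → F (3) → a (4).
  Right T (depth 1) → T * F; that T (2) → F (3) → a (4); F (2) → a (3).
The longest root-to-leaf paths have 4 edges.
Depth = 4.

Final answer: 4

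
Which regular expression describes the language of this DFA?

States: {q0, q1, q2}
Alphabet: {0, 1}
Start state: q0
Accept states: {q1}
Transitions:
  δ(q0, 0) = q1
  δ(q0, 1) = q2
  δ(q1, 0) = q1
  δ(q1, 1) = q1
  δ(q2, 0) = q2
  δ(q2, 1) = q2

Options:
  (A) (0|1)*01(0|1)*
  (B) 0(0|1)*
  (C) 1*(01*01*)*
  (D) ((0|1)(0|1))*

Testing sample strings against the DFA:
  '0101' -> accepted
  '11100' -> rejected
  '00' -> accepted
  '001' -> accepted
Checking each option for a counterexample:
  (A) (0|1)*01(0|1)*: '0' is accepted by the DFA but does not match the regex → eliminated
  (B) 0(0|1)*: agrees with the DFA on all strings of length ≤ 4
  (C) 1*(01*01*)*: ε is rejected by the DFA but matches the regex → eliminated
  (D) ((0|1)(0|1))*: ε is rejected by the DFA but matches the regex → eliminated
Only (B) 0(0|1)* is consistent with the DFA.

Final answer: (B) 0(0|1)*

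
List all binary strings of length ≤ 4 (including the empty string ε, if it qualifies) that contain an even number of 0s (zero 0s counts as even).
Checking every binary string of length 0 to 4:
  Length 0: accepted: ε | rejected: (none)
  Length 1: accepted: 1 | rejected: 0
  Length 2: accepted: 00, 11 | rejected: 01, 10
  Length 3: accepted: 001, 010, 100, 111 | rejected: 000, 011, 101, 110
  Length 4: accepted: 0000, 0011, 0101, 0110, 1001, 1010, 1100, 1111 | rejected: 0001, 0010, 0100, 0111, 1000, 1011, 1101, 1110
Total: 16 string(s).

Final answer: ε, 1, 00, 11, 001, 010, 100, 111, 0000, 0011, 0101, 0110, 1001, 1010, 1100, 1111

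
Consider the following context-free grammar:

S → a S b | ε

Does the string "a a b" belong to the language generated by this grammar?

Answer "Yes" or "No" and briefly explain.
Every derivation applies S → a S b some number n of times and then S → ε, producing a^n b^n with equally many a's and b's. The string a a b has two a's but only one b, so it cannot be derived.

Final answer: No - no valid derivation exists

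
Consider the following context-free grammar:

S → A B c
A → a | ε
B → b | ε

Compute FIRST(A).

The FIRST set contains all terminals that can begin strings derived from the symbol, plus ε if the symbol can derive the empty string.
A → a contributes a; A → ε makes A nullable, contributing ε. FIRST(A) = {a, ε}.

Final answer: {a, ε}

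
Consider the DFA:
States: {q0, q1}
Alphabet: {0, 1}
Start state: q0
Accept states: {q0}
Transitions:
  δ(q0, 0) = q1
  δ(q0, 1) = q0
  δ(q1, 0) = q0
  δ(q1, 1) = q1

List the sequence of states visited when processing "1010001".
Starting at q0
Read '1': q0 -> q0
Read '0': q0 -> q1
Read '1': q1 -> q1
Read '0': q1 -> q0
Read '0': q0 -> q1
Read '0': q1 -> q0
Read '1': q0 -> q0

Final answer: q0 -> q0 -> q1 -> q1 -> q0 -> q1 -> q0 -> q0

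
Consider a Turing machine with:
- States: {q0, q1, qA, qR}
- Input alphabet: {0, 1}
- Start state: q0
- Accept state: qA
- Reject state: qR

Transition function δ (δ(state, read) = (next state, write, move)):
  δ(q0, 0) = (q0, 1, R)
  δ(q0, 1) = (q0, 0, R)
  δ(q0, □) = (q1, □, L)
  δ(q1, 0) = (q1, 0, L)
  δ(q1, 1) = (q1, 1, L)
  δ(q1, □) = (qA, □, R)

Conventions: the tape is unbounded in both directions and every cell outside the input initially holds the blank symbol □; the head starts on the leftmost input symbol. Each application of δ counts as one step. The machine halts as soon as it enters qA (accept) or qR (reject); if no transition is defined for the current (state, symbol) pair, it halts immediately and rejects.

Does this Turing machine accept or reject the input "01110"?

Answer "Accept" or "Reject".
Step 0: [q0]01110 (head at position 0)
Step 1: δ(q0, 0) = (q0, 1, R)  ⊢  1[q0]1110 (head at position 1)
Step 2: δ(q0, 1) = (q0, 0, R)  ⊢  10[q0]110 (head at position 2)
Step 3: δ(q0, 1) = (q0, 0, R)  ⊢  100[q0]10 (head at position 3)
Step 4: δ(q0, 1) = (q0, 0, R)  ⊢  1000[q0]0 (head at position 4)
Step 5: δ(q0, 0) = (q0, 1, R)  ⊢  10001[q0]□ (head at position 5)
Step 6: δ(q0, □) = (q1, □, L)  ⊢  1000[q1]1□ (head at position 4)
Step 7: δ(q1, 1) = (q1, 1, L)  ⊢  100[q1]01□ (head at position 3)
Step 8: δ(q1, 0) = (q1, 0, L)  ⊢  10[q1]001□ (head at position 2)
Step 9: δ(q1, 0) = (q1, 0, L)  ⊢  1[q1]0001□ (head at position 1)
Step 10: δ(q1, 0) = (q1, 0, L)  ⊢  [q1]10001□ (head at position 0)
Step 11: δ(q1, 1) = (q1, 1, L)  ⊢  [q1]□10001□ (head at position -1)
Step 12: δ(q1, □) = (qA, □, R)  ⊢  □[qA]10001□ (head at position 0)
The machine is in qA, so it halts and accepts.

Final answer: Accept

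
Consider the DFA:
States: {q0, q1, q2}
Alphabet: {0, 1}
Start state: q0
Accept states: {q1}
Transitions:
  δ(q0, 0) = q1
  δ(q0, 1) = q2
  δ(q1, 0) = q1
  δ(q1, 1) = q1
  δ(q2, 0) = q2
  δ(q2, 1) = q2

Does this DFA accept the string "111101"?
Processing string "111101":
  q0 --1--> q2
  q2 --1--> q2
  q2 --1--> q2
  q2 --1--> q2
  q2 --0--> q2
  q2 --1--> q2
Final state: q2
Accept states: {q1}
q2 is not an accept state, so the string is rejected.

Final answer: No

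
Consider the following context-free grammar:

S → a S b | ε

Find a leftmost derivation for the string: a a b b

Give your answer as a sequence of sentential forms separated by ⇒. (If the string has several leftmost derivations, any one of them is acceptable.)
Start with S.
Step 1: the leftmost non-terminal is S; apply S → a S b:  a S b
Step 2: the leftmost non-terminal is S; apply S → a S b:  a a S b b
Step 3: the leftmost non-terminal is S; apply S → ε:  a a b b

Final answer: S ⇒ a S b ⇒ a a S b b ⇒ a a b b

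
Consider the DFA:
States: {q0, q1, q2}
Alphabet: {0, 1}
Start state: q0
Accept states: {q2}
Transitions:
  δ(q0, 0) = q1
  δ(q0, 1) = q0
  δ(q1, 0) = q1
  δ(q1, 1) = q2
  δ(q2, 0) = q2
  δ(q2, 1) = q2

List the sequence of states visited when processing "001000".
Starting at q0
Read '0': q0 -> q1
Read '0': q1 -> q1
Read '1': q1 -> q2
Read '0': q2 -> q2
Read '0': q2 -> q2
Read '0': q2 -> q2

Final answer: q0 -> q1 -> q1 -> q2 -> q2 -> q2 -> q2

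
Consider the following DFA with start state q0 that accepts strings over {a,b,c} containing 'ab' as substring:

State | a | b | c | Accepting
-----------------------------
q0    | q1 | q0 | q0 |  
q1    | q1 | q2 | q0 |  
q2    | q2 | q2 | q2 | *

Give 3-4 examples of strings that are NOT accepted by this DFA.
Any strings that end in a non-accepting state work; for example:
"cac": q0 → q0 → q1 → q0; q0 is not accepting → rejected
"accb": q0 → q1 → q0 → q0 → q0; q0 is not accepting → rejected
"bbbc": q0 → q0 → q0 → q0 → q0; q0 is not accepting → rejected
"bcbb": q0 → q0 → q0 → q0 → q0; q0 is not accepting → rejected

Final answer: "cac", "accb", "bbbc", "bcbb"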